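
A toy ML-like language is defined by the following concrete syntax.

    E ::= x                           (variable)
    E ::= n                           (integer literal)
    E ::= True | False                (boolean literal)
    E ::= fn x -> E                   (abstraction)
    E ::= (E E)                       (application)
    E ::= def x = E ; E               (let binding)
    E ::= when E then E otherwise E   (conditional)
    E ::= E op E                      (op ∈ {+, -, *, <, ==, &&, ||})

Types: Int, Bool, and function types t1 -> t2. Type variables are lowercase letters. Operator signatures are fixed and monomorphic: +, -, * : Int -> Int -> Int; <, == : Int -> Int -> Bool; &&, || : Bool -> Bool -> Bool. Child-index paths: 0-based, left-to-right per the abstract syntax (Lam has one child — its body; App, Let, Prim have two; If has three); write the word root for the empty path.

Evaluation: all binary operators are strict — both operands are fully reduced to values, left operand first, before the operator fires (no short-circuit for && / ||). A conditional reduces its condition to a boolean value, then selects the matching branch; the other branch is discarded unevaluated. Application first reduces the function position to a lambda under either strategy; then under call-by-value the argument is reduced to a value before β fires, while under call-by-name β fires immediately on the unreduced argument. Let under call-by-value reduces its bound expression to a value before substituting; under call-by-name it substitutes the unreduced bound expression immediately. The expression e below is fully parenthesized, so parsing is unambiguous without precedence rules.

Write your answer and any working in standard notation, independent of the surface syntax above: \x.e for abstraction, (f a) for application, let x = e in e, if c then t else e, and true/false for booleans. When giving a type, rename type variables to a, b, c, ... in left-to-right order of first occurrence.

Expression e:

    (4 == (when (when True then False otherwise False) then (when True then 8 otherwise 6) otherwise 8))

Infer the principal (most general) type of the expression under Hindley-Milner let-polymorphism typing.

Answer: Bool

Derivation:
  unify Int ~ Int
  unify Bool ~ Bool
  unify Bool ~ Bool
  unify Bool ~ Bool
  unify Bool ~ Bool
  unify Int ~ Int
  unify Int ~ Int
  unify Int ~ Int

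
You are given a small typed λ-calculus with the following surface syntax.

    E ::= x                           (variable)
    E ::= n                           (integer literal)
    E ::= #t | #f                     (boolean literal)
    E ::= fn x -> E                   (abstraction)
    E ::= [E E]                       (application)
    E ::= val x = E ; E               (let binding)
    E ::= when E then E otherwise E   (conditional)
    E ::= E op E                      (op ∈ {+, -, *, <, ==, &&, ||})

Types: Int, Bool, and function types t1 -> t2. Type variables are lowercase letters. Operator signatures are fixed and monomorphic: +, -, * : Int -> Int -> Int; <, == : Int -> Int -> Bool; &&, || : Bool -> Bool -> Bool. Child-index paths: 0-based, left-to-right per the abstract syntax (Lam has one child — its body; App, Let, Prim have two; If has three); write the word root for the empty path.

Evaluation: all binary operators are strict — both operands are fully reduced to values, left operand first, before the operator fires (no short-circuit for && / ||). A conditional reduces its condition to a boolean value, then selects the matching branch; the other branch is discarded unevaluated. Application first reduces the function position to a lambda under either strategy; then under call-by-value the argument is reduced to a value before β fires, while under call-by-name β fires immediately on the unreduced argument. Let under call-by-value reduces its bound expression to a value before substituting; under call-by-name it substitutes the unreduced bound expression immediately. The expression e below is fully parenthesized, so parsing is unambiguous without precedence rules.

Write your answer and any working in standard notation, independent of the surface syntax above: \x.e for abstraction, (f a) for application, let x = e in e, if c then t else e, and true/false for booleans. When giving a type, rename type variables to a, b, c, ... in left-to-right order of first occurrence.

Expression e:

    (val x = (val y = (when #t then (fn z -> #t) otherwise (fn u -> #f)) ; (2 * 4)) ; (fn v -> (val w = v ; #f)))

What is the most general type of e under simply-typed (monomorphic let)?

Derivation:
  unify Bool ~ Bool
\z._ : a -> Bool
\u._ : b -> Bool
  unify a -> Bool ~ b -> Bool
  unify a ~ b
  unify Bool ~ Bool
let y : b -> Bool
  unify Int ~ Int
  unify Int ~ Int
let x : Int
v : c
let w : c
\v._ : c -> Bool

Answer: a -> Bool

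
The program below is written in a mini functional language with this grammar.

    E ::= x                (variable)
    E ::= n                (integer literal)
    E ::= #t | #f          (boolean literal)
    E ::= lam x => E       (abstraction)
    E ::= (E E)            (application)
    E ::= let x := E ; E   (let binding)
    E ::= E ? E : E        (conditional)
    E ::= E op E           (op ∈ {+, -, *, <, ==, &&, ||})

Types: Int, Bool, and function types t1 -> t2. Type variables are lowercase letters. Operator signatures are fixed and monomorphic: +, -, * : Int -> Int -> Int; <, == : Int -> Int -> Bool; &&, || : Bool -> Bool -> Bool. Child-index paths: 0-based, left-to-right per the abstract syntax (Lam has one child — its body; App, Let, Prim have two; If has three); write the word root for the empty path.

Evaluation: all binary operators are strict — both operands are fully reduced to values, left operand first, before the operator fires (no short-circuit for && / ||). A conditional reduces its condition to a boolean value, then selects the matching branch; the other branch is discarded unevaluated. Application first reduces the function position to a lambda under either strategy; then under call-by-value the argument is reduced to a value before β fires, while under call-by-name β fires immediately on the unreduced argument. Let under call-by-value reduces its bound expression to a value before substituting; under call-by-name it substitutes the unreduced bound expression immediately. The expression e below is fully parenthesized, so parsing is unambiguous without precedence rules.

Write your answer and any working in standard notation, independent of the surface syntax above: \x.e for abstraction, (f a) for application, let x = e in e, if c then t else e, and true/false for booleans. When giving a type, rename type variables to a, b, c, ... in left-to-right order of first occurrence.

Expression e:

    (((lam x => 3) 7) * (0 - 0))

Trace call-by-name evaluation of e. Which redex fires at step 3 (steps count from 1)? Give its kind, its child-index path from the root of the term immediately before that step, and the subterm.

Trace:
step 0: (((\x.3) 7) * (0 - 0))
step 1: [beta@0] (3 * (0 - 0))
step 2: [delta@1] (3 * 0)
step 3: [delta@root] 0

Answer: delta at root : (3 * 0)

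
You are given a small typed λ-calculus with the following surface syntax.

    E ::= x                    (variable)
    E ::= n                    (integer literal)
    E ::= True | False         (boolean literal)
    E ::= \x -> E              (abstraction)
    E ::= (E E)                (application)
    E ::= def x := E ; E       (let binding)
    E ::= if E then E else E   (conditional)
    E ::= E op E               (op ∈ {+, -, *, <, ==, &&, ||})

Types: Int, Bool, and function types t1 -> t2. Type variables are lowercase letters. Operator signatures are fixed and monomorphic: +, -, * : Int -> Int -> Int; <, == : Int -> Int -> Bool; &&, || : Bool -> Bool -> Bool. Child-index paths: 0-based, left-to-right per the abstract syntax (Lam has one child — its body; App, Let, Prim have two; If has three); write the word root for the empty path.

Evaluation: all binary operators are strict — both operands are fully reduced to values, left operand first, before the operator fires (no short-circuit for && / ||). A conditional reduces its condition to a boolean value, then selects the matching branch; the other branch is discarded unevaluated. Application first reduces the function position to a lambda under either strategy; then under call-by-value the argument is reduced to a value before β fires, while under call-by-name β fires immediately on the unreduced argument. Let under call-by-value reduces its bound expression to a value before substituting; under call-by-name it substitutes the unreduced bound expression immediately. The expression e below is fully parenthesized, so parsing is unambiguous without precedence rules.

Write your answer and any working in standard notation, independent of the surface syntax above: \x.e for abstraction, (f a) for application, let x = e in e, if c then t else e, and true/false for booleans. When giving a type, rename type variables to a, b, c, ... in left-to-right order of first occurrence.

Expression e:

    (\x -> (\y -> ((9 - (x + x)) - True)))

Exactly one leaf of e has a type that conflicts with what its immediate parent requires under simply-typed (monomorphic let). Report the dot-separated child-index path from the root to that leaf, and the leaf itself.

Answer: 0.0.1 : true

Working:
  unify Int ~ Int
x : a
  unify a ~ Int
x : Int
  unify Int ~ Int
  unify Int ~ Int
  unify Int ~ Int
  unify Bool ~ Int
  FAIL: mismatch Bool ~ Int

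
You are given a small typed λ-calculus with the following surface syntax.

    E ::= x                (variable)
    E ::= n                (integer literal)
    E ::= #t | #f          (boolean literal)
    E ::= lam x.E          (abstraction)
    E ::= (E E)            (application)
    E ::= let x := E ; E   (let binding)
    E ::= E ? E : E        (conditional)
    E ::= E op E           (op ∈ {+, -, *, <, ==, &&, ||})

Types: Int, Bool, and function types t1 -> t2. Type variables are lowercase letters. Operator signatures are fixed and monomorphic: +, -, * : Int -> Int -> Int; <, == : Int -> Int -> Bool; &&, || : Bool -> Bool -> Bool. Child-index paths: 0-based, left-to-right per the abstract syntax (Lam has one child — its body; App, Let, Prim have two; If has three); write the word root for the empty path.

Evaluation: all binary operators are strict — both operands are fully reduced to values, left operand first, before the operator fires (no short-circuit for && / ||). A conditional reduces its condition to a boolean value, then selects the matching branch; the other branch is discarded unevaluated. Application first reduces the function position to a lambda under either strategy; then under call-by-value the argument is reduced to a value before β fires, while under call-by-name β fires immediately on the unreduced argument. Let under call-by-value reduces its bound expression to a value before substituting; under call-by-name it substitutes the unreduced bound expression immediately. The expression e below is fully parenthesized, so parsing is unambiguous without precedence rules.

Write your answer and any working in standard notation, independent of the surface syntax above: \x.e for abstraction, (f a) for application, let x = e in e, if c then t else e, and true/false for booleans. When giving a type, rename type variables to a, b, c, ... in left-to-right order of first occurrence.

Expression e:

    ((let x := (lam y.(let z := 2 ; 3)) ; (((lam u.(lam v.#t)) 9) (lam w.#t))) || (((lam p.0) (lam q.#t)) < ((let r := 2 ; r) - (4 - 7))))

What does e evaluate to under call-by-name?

Answer: true

Trace:
step 0: ((let x = (\y.(let z = 2 in 3)) in (((\u.(\v.true)) 9) (\w.true))) || (((\p.0) (\q.true)) < ((let r = 2 in r) - (4 - 7))))
step 1: [let@0] ((((\u.(\v.true)) 9) (\w.true)) || (((\p.0) (\q.true)) < ((let r = 2 in r) - (4 - 7))))
step 2: [beta@0.0] (((\v.true) (\w.true)) || (((\p.0) (\q.true)) < ((let r = 2 in r) - (4 - 7))))
step 3: [beta@0] (true || (((\p.0) (\q.true)) < ((let r = 2 in r) - (4 - 7))))
step 4: [beta@1.0] (true || (0 < ((let r = 2 in r) - (4 - 7))))
step 5: [let@1.1.0] (true || (0 < (2 - (4 - 7))))
step 6: [delta@1.1.1] (true || (0 < (2 - -3)))
step 7: [delta@1.1] (true || (0 < 5))
step 8: [delta@1] (true || true)
step 9: [delta@root] true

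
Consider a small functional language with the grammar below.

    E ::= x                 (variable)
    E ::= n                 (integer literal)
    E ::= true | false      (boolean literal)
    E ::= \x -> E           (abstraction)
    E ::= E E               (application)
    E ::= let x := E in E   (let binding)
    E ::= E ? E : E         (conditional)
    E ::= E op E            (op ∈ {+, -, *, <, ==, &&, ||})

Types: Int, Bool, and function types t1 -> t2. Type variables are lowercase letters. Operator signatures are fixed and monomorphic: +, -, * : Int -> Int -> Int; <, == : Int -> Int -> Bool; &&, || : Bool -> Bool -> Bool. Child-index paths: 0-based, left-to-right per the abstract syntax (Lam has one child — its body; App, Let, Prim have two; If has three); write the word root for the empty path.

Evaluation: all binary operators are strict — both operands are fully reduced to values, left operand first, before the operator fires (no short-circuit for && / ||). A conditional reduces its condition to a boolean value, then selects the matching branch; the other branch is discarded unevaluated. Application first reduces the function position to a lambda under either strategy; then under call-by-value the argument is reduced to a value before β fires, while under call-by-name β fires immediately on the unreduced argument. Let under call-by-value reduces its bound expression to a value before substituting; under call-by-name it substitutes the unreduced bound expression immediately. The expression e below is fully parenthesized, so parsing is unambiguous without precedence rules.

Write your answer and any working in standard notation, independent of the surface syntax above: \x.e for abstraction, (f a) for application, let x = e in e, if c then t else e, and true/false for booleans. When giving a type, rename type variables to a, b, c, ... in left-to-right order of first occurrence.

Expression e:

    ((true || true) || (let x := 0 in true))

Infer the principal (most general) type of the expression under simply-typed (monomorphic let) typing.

Derivation:
  unify Bool ~ Bool
  unify Bool ~ Bool
  unify Bool ~ Bool
let x : Int
  unify Bool ~ Bool

Answer: Bool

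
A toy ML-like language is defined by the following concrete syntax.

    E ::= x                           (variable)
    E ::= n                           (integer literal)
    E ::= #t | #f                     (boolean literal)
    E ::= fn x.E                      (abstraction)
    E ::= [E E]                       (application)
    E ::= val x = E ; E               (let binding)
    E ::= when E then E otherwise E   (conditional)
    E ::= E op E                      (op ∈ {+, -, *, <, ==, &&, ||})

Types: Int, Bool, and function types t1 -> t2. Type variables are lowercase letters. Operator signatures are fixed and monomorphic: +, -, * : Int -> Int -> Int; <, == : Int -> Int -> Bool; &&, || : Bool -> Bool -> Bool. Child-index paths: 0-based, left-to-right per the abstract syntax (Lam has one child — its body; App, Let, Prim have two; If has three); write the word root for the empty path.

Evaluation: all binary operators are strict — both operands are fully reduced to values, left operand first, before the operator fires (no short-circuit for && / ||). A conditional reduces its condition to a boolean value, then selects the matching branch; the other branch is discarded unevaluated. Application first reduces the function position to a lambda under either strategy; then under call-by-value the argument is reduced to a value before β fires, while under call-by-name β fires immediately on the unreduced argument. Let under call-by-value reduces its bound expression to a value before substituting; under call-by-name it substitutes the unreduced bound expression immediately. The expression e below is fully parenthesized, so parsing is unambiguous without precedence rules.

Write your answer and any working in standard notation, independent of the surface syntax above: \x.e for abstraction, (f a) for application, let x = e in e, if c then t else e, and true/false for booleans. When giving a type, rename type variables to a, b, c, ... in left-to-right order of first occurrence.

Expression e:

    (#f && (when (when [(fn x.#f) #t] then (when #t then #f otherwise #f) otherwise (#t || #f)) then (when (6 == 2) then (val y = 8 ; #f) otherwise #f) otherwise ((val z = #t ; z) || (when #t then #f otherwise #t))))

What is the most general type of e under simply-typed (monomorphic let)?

Derivation:
  unify Bool ~ Bool
\x._ : a -> Bool
  unify a -> Bool ~ Bool -> b
  unify a ~ Bool
  unify Bool ~ b
_ _ : Bool
  unify Bool ~ Bool
  unify Bool ~ Bool
  unify Bool ~ Bool
  unify Bool ~ Bool
  unify Bool ~ Bool
  unify Bool ~ Bool
  unify Bool ~ Bool
  unify Int ~ Int
  unify Int ~ Int
  unify Bool ~ Bool
let y : Int
  unify Bool ~ Bool
let z : Bool
z : Bool
  unify Bool ~ Bool
  unify Bool ~ Bool
  unify Bool ~ Bool
  unify Bool ~ Bool
  unify Bool ~ Bool
  unify Bool ~ Bool

Answer: Bool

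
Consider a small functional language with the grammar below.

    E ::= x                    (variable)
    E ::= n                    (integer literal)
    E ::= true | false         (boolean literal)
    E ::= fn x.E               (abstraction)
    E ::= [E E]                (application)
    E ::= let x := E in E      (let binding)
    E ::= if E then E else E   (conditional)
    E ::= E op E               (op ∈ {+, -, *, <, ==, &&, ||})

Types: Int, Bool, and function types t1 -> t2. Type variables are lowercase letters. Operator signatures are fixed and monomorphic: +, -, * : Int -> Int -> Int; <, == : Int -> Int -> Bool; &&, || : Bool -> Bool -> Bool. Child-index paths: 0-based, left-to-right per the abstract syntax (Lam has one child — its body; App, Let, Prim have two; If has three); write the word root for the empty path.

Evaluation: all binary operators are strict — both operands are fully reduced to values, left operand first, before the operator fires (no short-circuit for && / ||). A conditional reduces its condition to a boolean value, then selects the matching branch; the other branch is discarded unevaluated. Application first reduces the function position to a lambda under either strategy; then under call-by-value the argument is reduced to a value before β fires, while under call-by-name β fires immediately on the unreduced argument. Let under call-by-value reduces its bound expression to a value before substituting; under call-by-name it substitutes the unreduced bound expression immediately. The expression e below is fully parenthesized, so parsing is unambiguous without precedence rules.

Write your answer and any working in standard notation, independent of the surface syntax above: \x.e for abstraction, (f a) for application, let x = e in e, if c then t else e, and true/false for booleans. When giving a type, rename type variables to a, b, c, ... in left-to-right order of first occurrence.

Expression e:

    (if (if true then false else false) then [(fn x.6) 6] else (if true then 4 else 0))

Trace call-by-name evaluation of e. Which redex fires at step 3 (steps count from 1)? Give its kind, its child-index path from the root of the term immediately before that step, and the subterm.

Answer: if at root : (if true then 4 else 0)

Working:
step 0: (if (if true then false else false) then ((\x.6) 6) else (if true then 4 else 0))
step 1: [if@0] (if false then ((\x.6) 6) else (if true then 4 else 0))
step 2: [if@root] (if true then 4 else 0)
step 3: [if@root] 4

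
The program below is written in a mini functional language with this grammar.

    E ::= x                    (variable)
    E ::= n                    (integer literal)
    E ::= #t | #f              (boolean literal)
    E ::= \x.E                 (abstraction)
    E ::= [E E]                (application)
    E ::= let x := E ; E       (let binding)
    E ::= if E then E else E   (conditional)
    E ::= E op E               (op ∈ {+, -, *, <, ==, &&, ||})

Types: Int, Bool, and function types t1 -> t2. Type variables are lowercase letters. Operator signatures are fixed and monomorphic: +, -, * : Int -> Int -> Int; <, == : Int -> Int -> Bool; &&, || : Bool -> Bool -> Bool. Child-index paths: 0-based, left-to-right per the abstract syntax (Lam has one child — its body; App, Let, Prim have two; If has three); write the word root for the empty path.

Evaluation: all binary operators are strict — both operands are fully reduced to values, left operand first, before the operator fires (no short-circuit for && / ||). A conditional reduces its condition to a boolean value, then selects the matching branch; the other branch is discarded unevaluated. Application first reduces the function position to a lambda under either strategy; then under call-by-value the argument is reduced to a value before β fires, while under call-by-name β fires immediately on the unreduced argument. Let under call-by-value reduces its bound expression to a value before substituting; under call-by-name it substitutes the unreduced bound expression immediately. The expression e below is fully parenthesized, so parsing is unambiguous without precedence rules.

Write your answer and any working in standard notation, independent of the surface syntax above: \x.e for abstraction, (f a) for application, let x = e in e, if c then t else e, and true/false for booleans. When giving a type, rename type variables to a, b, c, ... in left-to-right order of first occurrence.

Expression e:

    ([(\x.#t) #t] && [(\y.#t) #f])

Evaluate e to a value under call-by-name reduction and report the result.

Trace:
step 0: (((\x.true) true) && ((\y.true) false))
step 1: [beta@0] (true && ((\y.true) false))
step 2: [beta@1] (true && true)
step 3: [delta@root] true

Answer: true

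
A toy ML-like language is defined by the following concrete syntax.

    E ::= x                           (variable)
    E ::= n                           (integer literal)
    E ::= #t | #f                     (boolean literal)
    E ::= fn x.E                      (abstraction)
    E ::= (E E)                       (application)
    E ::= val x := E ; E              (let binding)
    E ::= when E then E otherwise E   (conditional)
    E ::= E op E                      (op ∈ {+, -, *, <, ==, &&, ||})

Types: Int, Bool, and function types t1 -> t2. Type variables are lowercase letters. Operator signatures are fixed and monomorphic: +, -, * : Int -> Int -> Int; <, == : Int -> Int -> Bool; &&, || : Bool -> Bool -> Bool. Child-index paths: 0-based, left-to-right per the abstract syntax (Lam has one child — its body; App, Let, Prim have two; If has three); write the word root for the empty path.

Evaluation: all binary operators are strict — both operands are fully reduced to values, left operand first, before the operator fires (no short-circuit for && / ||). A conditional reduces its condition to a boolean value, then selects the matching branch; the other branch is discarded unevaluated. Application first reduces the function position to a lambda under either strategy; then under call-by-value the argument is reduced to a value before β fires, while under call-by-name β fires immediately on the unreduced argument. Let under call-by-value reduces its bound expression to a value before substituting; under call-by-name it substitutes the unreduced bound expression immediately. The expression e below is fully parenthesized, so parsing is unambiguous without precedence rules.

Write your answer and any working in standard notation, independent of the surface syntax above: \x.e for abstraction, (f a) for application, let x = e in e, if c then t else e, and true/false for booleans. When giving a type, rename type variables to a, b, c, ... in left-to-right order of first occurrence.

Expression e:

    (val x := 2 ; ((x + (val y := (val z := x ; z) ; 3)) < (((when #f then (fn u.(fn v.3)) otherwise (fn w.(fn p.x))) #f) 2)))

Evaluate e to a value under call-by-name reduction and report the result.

Answer: false

Working:
step 0: (let x = 2 in ((x + (let y = (let z = x in z) in 3)) < (((if false then (\u.(\v.3)) else (\w.(\p.x))) false) 2)))
step 1: [let@root] ((2 + (let y = (let z = 2 in z) in 3)) < (((if false then (\u.(\v.3)) else (\w.(\p.2))) false) 2))
step 2: [let@0.1] ((2 + 3) < (((if false then (\u.(\v.3)) else (\w.(\p.2))) false) 2))
step 3: [delta@0] (5 < (((if false then (\u.(\v.3)) else (\w.(\p.2))) false) 2))
step 4: [if@1.0.0] (5 < (((\w.(\p.2)) false) 2))
step 5: [beta@1.0] (5 < ((\p.2) 2))
step 6: [beta@1] (5 < 2)
step 7: [delta@root] false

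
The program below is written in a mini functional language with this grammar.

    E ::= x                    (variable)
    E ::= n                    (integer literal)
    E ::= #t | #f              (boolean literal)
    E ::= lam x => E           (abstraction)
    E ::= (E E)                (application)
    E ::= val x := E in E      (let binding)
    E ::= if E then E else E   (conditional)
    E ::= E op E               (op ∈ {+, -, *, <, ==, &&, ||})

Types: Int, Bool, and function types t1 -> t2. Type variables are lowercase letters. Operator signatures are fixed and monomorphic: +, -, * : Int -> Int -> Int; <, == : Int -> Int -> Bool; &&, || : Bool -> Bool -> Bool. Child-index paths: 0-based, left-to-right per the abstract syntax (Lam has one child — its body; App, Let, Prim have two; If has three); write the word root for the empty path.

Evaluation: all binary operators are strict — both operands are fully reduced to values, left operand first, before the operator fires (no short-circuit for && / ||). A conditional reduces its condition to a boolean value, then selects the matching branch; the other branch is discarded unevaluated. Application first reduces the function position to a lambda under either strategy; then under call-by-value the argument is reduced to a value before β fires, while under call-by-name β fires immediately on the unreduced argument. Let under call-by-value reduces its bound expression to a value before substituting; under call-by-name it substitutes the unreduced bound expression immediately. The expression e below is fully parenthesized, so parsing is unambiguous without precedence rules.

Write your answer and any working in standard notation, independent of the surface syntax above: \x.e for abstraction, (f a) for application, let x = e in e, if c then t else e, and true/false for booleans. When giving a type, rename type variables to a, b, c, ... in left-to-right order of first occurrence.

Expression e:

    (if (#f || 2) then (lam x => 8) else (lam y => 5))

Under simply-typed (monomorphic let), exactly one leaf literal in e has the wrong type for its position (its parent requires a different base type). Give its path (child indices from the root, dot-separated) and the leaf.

Answer: 0.1 : 2

Working:
  unify Bool ~ Bool
  unify Int ~ Bool
  FAIL: mismatch Int ~ Bool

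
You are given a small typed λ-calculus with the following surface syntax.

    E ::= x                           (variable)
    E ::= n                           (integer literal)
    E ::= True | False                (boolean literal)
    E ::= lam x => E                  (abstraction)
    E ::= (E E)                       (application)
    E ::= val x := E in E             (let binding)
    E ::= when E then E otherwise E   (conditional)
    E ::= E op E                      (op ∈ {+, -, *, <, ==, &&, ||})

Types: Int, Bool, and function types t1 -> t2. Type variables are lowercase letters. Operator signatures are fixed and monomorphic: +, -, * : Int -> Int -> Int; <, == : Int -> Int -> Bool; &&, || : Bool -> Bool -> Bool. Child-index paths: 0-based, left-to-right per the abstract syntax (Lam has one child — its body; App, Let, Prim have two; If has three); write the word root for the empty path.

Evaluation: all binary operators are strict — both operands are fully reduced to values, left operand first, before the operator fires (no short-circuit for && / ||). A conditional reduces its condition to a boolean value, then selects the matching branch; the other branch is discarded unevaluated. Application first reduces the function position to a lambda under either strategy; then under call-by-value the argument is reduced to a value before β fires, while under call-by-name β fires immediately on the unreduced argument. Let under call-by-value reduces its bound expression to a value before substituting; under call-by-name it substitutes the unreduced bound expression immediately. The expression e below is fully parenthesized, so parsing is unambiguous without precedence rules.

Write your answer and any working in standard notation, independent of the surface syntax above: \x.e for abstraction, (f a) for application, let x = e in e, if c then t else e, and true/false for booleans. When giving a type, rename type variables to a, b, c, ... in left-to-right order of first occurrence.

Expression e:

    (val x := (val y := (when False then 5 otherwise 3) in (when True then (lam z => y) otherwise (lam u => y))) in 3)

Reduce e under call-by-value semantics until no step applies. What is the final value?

Answer: 3

Trace:
step 0: (let x = (let y = (if false then 5 else 3) in (if true then (\z.y) else (\u.y))) in 3)
step 1: [if@0.0] (let x = (let y = 3 in (if true then (\z.y) else (\u.y))) in 3)
step 2: [let@0] (let x = (if true then (\z.3) else (\u.3)) in 3)
step 3: [if@0] (let x = (\z.3) in 3)
step 4: [let@root] 3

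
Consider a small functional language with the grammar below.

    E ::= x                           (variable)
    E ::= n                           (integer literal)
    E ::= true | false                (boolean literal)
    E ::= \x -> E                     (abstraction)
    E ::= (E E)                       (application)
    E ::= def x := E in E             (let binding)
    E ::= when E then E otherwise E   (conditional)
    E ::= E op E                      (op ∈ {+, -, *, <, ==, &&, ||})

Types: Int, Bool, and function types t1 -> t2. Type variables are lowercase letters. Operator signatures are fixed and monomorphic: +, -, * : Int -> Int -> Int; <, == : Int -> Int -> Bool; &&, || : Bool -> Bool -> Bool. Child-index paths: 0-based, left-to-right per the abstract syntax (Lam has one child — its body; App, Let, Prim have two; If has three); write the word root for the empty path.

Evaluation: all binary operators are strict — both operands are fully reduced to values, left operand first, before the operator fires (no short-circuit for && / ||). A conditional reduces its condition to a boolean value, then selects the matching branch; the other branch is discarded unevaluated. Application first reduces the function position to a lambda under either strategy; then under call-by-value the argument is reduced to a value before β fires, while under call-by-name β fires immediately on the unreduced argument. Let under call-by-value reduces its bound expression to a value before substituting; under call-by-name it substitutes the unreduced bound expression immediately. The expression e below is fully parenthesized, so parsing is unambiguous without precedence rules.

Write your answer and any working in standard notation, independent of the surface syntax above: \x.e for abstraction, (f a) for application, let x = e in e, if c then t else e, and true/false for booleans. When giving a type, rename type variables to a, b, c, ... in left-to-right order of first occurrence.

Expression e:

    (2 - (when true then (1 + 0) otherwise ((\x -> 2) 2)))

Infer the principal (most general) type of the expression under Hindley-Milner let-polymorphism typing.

Derivation:
  unify Int ~ Int
  unify Bool ~ Bool
  unify Int ~ Int
  unify Int ~ Int
\x._ : a -> Int
  unify a -> Int ~ Int -> b
  unify a ~ Int
  unify Int ~ b
_ _ : Int
  unify Int ~ Int
  unify Int ~ Int

Answer: Int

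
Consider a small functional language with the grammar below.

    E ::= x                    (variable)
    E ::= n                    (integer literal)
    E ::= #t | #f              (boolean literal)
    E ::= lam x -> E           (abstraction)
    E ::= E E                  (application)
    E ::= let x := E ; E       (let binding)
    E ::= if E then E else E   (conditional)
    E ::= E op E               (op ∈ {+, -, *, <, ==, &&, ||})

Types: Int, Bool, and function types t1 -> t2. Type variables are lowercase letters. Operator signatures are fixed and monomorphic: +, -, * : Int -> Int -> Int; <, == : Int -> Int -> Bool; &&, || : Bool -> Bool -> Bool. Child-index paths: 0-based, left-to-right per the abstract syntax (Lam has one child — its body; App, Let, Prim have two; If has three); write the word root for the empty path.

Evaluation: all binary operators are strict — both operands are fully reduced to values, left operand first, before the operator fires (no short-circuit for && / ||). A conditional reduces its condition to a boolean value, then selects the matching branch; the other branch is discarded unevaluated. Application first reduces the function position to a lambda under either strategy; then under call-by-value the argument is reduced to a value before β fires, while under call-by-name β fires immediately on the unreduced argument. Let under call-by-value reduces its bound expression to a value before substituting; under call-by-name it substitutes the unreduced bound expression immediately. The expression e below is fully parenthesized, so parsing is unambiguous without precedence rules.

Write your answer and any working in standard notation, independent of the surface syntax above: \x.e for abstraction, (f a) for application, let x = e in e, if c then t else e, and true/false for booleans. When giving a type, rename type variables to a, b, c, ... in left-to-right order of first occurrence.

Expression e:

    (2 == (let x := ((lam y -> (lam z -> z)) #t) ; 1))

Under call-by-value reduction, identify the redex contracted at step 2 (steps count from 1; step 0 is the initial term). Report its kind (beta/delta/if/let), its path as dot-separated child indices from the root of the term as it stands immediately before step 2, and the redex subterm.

Answer: let at 1 : (let x = (\z.z) in 1)

Trace:
step 0: (2 == (let x = ((\y.(\z.z)) true) in 1))
step 1: [beta@1.0] (2 == (let x = (\z.z) in 1))
step 2: [let@1] (2 == 1)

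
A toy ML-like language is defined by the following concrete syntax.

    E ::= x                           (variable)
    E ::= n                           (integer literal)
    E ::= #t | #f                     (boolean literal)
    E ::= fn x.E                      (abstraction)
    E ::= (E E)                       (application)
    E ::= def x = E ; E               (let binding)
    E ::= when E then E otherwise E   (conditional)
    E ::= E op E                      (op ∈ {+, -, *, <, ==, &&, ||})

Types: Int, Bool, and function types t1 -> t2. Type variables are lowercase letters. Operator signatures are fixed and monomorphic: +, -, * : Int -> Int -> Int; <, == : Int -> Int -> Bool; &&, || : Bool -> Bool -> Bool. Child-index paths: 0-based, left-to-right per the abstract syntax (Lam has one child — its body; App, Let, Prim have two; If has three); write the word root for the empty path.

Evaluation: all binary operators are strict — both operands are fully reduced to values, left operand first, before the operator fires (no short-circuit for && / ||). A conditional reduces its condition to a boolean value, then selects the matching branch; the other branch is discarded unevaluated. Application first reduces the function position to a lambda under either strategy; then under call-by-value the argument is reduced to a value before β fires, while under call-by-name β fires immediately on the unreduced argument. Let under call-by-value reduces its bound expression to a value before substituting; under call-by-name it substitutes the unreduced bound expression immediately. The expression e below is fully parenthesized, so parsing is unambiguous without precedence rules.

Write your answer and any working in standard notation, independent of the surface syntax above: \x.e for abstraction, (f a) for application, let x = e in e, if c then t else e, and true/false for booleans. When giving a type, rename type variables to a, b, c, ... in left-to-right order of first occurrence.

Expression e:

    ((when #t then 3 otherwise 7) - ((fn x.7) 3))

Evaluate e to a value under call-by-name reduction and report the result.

Derivation:
step 0: ((if true then 3 else 7) - ((\x.7) 3))
step 1: [if@0] (3 - ((\x.7) 3))
step 2: [beta@1] (3 - 7)
step 3: [delta@root] -4

Answer: -4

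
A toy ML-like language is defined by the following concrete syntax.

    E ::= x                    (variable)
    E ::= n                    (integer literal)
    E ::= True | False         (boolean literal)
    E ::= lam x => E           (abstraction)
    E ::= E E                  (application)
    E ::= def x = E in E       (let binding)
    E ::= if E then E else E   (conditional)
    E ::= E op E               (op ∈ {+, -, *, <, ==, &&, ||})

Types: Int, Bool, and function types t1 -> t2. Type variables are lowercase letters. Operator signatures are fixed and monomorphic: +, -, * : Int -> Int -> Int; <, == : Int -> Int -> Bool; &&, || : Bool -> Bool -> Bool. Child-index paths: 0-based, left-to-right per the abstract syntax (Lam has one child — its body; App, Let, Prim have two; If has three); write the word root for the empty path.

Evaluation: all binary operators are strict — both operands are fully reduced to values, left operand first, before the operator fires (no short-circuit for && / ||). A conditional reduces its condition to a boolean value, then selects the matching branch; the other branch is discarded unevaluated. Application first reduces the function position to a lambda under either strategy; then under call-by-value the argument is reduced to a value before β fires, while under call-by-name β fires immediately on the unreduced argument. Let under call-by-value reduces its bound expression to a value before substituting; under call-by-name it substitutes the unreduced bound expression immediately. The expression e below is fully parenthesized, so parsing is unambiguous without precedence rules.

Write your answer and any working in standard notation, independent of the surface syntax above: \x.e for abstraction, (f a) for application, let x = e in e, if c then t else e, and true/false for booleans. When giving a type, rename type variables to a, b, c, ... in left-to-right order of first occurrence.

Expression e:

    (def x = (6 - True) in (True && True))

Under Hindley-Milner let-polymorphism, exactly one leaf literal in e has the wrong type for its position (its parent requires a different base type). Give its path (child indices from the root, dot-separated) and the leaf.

Answer: 0.1 : true

Derivation:
  unify Int ~ Int
  unify Bool ~ Int
  FAIL: mismatch Bool ~ Int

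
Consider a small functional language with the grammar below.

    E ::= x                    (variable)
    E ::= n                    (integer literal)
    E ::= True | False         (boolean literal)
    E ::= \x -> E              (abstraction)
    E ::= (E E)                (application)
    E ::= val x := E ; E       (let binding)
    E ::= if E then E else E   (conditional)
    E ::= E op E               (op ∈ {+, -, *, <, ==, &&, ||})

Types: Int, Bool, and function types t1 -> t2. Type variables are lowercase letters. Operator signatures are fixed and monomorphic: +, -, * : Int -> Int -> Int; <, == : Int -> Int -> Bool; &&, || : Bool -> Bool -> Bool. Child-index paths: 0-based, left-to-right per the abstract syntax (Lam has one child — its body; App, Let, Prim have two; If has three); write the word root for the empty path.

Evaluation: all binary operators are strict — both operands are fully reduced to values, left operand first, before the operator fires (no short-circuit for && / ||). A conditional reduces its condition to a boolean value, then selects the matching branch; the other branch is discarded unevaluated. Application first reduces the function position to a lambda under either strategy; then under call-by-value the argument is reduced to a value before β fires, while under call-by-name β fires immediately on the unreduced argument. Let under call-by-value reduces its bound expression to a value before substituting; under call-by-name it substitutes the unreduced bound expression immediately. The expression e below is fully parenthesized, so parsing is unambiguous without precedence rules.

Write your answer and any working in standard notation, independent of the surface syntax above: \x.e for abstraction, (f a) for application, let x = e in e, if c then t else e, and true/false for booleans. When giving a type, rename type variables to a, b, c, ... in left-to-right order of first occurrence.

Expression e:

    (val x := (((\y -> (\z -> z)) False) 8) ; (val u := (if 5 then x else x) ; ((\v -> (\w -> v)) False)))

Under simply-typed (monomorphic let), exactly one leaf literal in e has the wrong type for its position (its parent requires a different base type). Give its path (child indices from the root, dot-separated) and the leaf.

Answer: 1.0.0 : 5

Working:
z : b
\z._ : b -> b
\y._ : a -> b -> b
  unify a -> b -> b ~ Bool -> c
  unify a ~ Bool
  unify b -> b ~ c
_ _ : b -> b
  unify b -> b ~ Int -> d
  unify b ~ Int
  unify Int ~ d
_ _ : Int
let x : Int
  unify Int ~ Bool
  FAIL: mismatch Int ~ Bool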